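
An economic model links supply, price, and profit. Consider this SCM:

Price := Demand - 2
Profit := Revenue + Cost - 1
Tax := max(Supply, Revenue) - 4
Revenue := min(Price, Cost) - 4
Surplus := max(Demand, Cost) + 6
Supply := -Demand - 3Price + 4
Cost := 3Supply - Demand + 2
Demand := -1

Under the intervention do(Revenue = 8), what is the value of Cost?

45

The intervention breaks the incoming arrows to Revenue: Revenue := min(Price, Cost) - 4 no longer applies, and Revenue = 8.
Since Cost is not a descendant of the intervened variable, it is unaffected.
Price = Demand - 2  [with Demand=-1]  = -3
Supply = -Demand - 3Price + 4  [with Demand=-1, Price=-3]  = 14
Cost = 3Supply - Demand + 2  [with Supply=14, Demand=-1]  = 45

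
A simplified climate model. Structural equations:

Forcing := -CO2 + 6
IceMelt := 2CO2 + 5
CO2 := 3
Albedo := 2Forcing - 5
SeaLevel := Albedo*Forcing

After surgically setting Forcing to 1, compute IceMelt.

The intervention breaks the incoming arrows to Forcing: Forcing := -CO2 + 6 no longer applies, and Forcing = 1.
Since IceMelt is not a descendant of the intervened variable, it is unaffected.
IceMelt = 2CO2 + 5  [with CO2=3]  = 11

11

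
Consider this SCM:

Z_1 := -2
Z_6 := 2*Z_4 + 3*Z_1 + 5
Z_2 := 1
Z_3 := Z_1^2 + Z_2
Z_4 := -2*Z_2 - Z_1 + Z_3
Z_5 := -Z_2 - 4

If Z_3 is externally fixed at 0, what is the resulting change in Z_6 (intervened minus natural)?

-10

The intervention breaks the incoming arrows to Z_3: Z_3 := Z_1^2 + Z_2 no longer applies, and Z_3 = 0.
Z_4 = -2*Z_2 - Z_1 + Z_3  [with Z_2=1, Z_1=-2, Z_3=0]  = 0
Z_6 = 2*Z_4 + 3*Z_1 + 5  [with Z_4=0, Z_1=-2]  = -1
Without intervention: Z_3 = Z_1^2 + Z_2  [with Z_1=-2, Z_2=1]  = 5; Z_4 = -2*Z_2 - Z_1 + Z_3  [with Z_2=1, Z_1=-2, Z_3=5]  = 5; Z_6 = 2*Z_4 + 3*Z_1 + 5  [with Z_4=5, Z_1=-2]  = 9.
Change = -1 − 9 = -10.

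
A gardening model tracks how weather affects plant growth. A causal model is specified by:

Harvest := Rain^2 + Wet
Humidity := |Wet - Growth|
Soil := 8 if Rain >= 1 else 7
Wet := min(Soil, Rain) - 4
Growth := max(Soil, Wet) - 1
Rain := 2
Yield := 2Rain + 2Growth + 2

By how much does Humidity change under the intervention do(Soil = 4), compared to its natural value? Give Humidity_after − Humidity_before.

do(Soil=4) replaces the equation Soil := 8 if Rain >= 1 else 7 with the constant Soil = 4.
Wet = min(Soil, Rain) - 4  [with Soil=4, Rain=2]  = -2
Growth = max(Soil, Wet) - 1  [with Soil=4, Wet=-2]  = 3
Humidity = |Wet - Growth|  [with Wet=-2, Growth=3]  = 5
Without intervention: Soil = 8 if Rain >= 1 else 7  [with Rain=2]  = 8; Wet = min(Soil, Rain) - 4  [with Soil=8, Rain=2]  = -2; Growth = max(Soil, Wet) - 1  [with Soil=8, Wet=-2]  = 7; Humidity = |Wet - Growth|  [with Wet=-2, Growth=7]  = 9.
Change = 5 − 9 = -4.

-4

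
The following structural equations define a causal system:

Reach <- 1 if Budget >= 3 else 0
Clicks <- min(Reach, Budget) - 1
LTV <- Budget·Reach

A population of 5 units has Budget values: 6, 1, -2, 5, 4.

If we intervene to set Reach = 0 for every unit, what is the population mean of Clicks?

Under do(Reach=0), Reach's equation is replaced by Reach=0 for every unit. Per-unit Clicks: -1, -1, -3, -1, -1. Mean = -1.4.

-1.4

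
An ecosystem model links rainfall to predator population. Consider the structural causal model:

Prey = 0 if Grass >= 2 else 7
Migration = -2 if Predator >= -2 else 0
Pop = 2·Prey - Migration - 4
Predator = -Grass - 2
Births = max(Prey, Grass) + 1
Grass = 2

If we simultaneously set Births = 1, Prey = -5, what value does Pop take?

-14

The joint intervention fixes Births = 1, Prey = -5, removing each variable's own equation.
Predator = -Grass - 2  [with Grass=2]  = -4
Migration = -2 if Predator >= -2 else 0  [with Predator=-4]  = 0
Pop = 2·Prey - Migration - 4  [with Prey=-5, Migration=0]  = -14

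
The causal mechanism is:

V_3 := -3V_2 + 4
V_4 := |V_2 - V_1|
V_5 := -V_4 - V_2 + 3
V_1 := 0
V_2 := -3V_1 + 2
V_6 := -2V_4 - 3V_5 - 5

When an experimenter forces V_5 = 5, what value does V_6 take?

-24

The intervention breaks the incoming arrows to V_5: V_5 := -V_4 - V_2 + 3 no longer applies, and V_5 = 5.
V_2 = -3V_1 + 2  [with V_1=0]  = 2
V_4 = |V_2 - V_1|  [with V_2=2, V_1=0]  = 2
V_6 = -2V_4 - 3V_5 - 5  [with V_4=2, V_5=5]  = -24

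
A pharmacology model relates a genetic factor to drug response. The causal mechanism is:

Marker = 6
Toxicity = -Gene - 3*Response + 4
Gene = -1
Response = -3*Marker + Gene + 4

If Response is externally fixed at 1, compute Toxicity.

2

The intervention breaks the incoming arrows to Response: Response = -3*Marker + Gene + 4 no longer applies, and Response = 1.
Toxicity = -Gene - 3*Response + 4  [with Gene=-1, Response=1]  = 2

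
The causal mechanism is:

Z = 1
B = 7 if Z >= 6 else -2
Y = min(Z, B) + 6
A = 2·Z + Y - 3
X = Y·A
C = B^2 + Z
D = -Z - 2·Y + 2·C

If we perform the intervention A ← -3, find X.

-12

Intervening sets A = -3 and removes its equation (A = 2·Z + Y - 3).
B = 7 if Z >= 6 else -2  [with Z=1]  = -2
Y = min(Z, B) + 6  [with Z=1, B=-2]  = 4
X = Y·A  [with Y=4, A=-3]  = -12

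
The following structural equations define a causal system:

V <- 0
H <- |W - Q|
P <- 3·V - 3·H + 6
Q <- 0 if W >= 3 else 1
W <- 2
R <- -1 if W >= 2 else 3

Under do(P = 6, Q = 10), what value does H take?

Under do(P = 6, Q = 10), each intervened variable's structural equation is replaced by its fixed value.
H = |W - Q|  [with W=2, Q=10]  = 8

8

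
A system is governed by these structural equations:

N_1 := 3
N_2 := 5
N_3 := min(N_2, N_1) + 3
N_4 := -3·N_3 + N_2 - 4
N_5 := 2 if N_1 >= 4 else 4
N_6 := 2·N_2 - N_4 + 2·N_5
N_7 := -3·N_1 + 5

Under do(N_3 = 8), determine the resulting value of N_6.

The intervention breaks the incoming arrows to N_3: N_3 := min(N_2, N_1) + 3 no longer applies, and N_3 = 8.
N_4 = -3·N_3 + N_2 - 4  [with N_3=8, N_2=5]  = -23
N_5 = 2 if N_1 >= 4 else 4  [with N_1=3]  = 4
N_6 = 2·N_2 - N_4 + 2·N_5  [with N_2=5, N_4=-23, N_5=4]  = 41

41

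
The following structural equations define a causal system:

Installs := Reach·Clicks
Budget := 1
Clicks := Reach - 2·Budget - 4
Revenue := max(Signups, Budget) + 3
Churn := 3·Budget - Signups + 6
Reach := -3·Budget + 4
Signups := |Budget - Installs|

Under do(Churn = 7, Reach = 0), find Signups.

1

The joint intervention fixes Churn = 7, Reach = 0, removing each variable's own equation.
Clicks = Reach - 2·Budget - 4  [with Reach=0, Budget=1]  = -6
Installs = Reach·Clicks  [with Reach=0, Clicks=-6]  = 0
Signups = |Budget - Installs|  [with Budget=1, Installs=0]  = 1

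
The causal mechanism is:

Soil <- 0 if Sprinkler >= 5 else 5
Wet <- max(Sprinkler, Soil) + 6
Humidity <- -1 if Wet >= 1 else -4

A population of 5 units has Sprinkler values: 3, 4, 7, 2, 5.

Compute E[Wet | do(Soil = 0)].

Every unit gets Soil=0 under the intervention. Wet values become 9, 10, 13, 8, 11; E[Wet|do(Soil=0)] = 10.2.

10.2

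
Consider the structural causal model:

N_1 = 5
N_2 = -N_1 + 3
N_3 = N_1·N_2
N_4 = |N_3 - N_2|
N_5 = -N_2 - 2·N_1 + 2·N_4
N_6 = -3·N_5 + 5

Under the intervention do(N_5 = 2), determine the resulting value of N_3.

-10

do(N_5=2) replaces the equation N_5 = -N_2 - 2·N_1 + 2·N_4 with the constant N_5 = 2.
N_3 is not downstream of the intervention, so its value is determined by the original equations.
N_2 = -N_1 + 3  [with N_1=5]  = -2
N_3 = N_1·N_2  [with N_1=5, N_2=-2]  = -10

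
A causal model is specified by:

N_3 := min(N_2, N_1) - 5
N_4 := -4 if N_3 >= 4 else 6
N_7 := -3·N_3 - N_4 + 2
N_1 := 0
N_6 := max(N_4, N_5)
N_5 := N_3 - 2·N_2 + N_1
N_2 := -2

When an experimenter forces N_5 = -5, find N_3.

do(N_5=-5) replaces the equation N_5 := N_3 - 2·N_2 + N_1 with the constant N_5 = -5.
N_3 is not downstream of the intervention, so its value is determined by the original equations.
N_3 = min(N_2, N_1) - 5  [with N_2=-2, N_1=0]  = -7

-7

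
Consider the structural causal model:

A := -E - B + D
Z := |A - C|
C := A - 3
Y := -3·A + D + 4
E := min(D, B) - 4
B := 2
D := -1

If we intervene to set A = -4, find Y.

15

Intervening sets A = -4 and removes its equation (A := -E - B + D).
Y = -3·A + D + 4  [with A=-4, D=-1]  = 15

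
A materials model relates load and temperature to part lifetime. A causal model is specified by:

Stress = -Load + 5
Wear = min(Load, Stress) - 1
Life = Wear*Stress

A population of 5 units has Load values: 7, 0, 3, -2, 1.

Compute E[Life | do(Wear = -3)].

do(Wear=-3) breaks Wear's dependence on Load. With Wear=-3 fixed, Life across the units is 6, -15, -6, -21, -12, mean -9.6.

-9.6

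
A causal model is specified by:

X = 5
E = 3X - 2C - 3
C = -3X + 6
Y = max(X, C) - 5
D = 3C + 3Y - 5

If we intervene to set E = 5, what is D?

do(E=5) replaces the equation E = 3X - 2C - 3 with the constant E = 5.
D is not downstream of the intervention, so its value is determined by the original equations.
C = -3X + 6  [with X=5]  = -9
Y = max(X, C) - 5  [with X=5, C=-9]  = 0
D = 3C + 3Y - 5  [with C=-9, Y=0]  = -32

-32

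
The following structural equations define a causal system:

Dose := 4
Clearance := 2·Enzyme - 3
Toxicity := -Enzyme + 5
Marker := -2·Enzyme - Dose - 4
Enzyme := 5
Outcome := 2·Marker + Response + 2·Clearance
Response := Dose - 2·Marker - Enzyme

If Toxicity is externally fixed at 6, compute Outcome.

13

Under do(Toxicity=6), the mechanism Toxicity := -Enzyme + 5 is discarded; Toxicity is fixed at 6.
Since Outcome is not a descendant of the intervened variable, it is unaffected.
Marker = -2·Enzyme - Dose - 4  [with Enzyme=5, Dose=4]  = -18
Response = Dose - 2·Marker - Enzyme  [with Dose=4, Marker=-18, Enzyme=5]  = 35
Clearance = 2·Enzyme - 3  [with Enzyme=5]  = 7
Outcome = 2·Marker + Response + 2·Clearance  [with Marker=-18, Response=35, Clearance=7]  = 13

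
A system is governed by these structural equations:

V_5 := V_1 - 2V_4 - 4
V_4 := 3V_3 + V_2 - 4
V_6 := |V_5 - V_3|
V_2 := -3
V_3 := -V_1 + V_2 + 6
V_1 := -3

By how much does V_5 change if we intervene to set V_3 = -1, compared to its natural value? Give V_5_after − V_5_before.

do(V_3=-1) replaces the equation V_3 := -V_1 + V_2 + 6 with the constant V_3 = -1.
V_4 = 3V_3 + V_2 - 4  [with V_3=-1, V_2=-3]  = -10
V_5 = V_1 - 2V_4 - 4  [with V_1=-3, V_4=-10]  = 13
Without intervention: V_3 = -V_1 + V_2 + 6  [with V_1=-3, V_2=-3]  = 6; V_4 = 3V_3 + V_2 - 4  [with V_3=6, V_2=-3]  = 11; V_5 = V_1 - 2V_4 - 4  [with V_1=-3, V_4=11]  = -29.
Change = 13 − (-29) = 42.

42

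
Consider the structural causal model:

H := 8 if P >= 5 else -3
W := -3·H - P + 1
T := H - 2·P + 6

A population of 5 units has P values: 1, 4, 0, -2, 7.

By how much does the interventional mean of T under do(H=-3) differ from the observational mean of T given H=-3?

The intervention sets H=-3 in all 5 units regardless of P. Recomputing T per unit gives 1, -5, 3, 7, -11; average -1.
Conditioning on H=-3 selects the 4 unit(s) with P ∈ {1, 4, 0, -2}. Their T values: 1, -5, 3, 7. Mean = 1.5.
Difference = -1 − 1.5 = -2.5.

-2.5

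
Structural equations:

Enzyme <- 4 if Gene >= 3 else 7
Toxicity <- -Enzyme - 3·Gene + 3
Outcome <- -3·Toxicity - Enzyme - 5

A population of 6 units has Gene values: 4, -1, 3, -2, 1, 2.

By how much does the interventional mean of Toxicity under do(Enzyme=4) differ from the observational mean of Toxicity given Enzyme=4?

7

Every unit gets Enzyme=4 under the intervention. Toxicity values become -13, 2, -10, 5, -4, -7; E[Toxicity|do(Enzyme=4)] = -4.5.
Observing Enzyme=4 restricts to units where Enzyme's equation naturally yields 4: Gene ∈ {4, 3}. In that subpopulation Toxicity = -13, -10, mean -11.5.
Difference = -4.5 − (-11.5) = 7.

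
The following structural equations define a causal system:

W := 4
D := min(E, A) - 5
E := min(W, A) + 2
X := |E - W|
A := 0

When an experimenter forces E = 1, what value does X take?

3

do(E=1) replaces the equation E := min(W, A) + 2 with the constant E = 1.
X = |E - W|  [with E=1, W=4]  = 3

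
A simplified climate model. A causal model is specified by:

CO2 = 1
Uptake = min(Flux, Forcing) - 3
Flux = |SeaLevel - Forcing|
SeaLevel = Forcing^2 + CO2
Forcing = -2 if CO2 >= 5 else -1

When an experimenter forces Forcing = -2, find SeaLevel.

5

The intervention breaks the incoming arrows to Forcing: Forcing = -2 if CO2 >= 5 else -1 no longer applies, and Forcing = -2.
SeaLevel = Forcing^2 + CO2  [with Forcing=-2, CO2=1]  = 5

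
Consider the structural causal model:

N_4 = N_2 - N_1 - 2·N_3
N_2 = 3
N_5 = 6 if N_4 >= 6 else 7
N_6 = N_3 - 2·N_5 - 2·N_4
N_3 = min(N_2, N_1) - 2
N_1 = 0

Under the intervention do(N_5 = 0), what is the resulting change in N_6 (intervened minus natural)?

12

The intervention breaks the incoming arrows to N_5: N_5 = 6 if N_4 >= 6 else 7 no longer applies, and N_5 = 0.
N_3 = min(N_2, N_1) - 2  [with N_2=3, N_1=0]  = -2
N_4 = N_2 - N_1 - 2·N_3  [with N_2=3, N_1=0, N_3=-2]  = 7
N_6 = N_3 - 2·N_5 - 2·N_4  [with N_3=-2, N_5=0, N_4=7]  = -16
Without intervention: N_3 = min(N_2, N_1) - 2  [with N_2=3, N_1=0]  = -2; N_4 = N_2 - N_1 - 2·N_3  [with N_2=3, N_1=0, N_3=-2]  = 7; N_5 = 6 if N_4 >= 6 else 7  [with N_4=7]  = 6; N_6 = N_3 - 2·N_5 - 2·N_4  [with N_3=-2, N_5=6, N_4=7]  = -28.
Change = -16 − (-28) = 12.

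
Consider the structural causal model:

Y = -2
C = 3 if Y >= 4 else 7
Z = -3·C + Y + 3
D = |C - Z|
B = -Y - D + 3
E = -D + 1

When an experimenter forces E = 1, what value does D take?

do(E=1) replaces the equation E = -D + 1 with the constant E = 1.
No directed path runs from E to D, so D keeps its natural value.
C = 3 if Y >= 4 else 7  [with Y=-2]  = 7
Z = -3·C + Y + 3  [with C=7, Y=-2]  = -20
D = |C - Z|  [with C=7, Z=-20]  = 27

27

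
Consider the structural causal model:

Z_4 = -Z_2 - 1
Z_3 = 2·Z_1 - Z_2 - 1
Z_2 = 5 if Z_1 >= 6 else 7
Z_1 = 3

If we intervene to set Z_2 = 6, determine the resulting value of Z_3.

The intervention breaks the incoming arrows to Z_2: Z_2 = 5 if Z_1 >= 6 else 7 no longer applies, and Z_2 = 6.
Z_3 = 2·Z_1 - Z_2 - 1  [with Z_1=3, Z_2=6]  = -1

-1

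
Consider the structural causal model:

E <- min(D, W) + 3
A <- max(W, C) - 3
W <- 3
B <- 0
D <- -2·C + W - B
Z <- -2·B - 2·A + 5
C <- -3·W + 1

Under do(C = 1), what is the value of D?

1

The intervention breaks the incoming arrows to C: C <- -3·W + 1 no longer applies, and C = 1.
D = -2·C + W - B  [with C=1, W=3, B=0]  = 1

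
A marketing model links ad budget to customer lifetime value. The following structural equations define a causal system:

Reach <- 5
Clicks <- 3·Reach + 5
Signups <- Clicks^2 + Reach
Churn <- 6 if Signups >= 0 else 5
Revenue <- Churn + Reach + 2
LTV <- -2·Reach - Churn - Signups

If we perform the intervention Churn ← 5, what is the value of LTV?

Under do(Churn=5), the mechanism Churn <- 6 if Signups >= 0 else 5 is discarded; Churn is fixed at 5.
Clicks = 3·Reach + 5  [with Reach=5]  = 20
Signups = Clicks^2 + Reach  [with Clicks=20, Reach=5]  = 405
LTV = -2·Reach - Churn - Signups  [with Reach=5, Churn=5, Signups=405]  = -420

-420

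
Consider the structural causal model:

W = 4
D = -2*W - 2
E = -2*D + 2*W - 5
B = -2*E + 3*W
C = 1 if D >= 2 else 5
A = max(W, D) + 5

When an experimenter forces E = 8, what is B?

The intervention breaks the incoming arrows to E: E = -2*D + 2*W - 5 no longer applies, and E = 8.
B = -2*E + 3*W  [with E=8, W=4]  = -4

-4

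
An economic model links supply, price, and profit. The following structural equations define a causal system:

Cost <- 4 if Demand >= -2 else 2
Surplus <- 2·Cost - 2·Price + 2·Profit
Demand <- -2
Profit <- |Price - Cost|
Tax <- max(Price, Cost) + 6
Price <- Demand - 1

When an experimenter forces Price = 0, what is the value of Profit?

4

do(Price=0) replaces the equation Price <- Demand - 1 with the constant Price = 0.
Cost = 4 if Demand >= -2 else 2  [with Demand=-2]  = 4
Profit = |Price - Cost|  [with Price=0, Cost=4]  = 4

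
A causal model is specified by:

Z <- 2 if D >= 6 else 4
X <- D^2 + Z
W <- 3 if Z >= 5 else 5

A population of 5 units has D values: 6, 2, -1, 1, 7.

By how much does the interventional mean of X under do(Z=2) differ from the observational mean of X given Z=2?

Every unit gets Z=2 under the intervention. X values become 38, 6, 3, 3, 51; E[X|do(Z=2)] = 20.2.
Conditioning on Z=2 selects the 2 unit(s) with D ∈ {6, 7}. Their X values: 38, 51. Mean = 44.5.
Difference = 20.2 − 44.5 = -24.3.

-24.3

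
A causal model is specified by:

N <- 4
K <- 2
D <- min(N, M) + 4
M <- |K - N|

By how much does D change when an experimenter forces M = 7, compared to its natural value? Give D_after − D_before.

The intervention breaks the incoming arrows to M: M <- |K - N| no longer applies, and M = 7.
D = min(N, M) + 4  [with N=4, M=7]  = 8
Without intervention: M = |K - N|  [with K=2, N=4]  = 2; D = min(N, M) + 4  [with N=4, M=2]  = 6.
Change = 8 − 6 = 2.

2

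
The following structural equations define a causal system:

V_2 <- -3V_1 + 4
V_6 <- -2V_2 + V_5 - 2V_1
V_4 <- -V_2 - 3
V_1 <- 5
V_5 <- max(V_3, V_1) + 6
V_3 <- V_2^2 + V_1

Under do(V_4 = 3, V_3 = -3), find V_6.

23

The joint intervention fixes V_4 = 3, V_3 = -3, removing each variable's own equation.
V_2 = -3V_1 + 4  [with V_1=5]  = -11
V_5 = max(V_3, V_1) + 6  [with V_3=-3, V_1=5]  = 11
V_6 = -2V_2 + V_5 - 2V_1  [with V_2=-11, V_5=11, V_1=5]  = 23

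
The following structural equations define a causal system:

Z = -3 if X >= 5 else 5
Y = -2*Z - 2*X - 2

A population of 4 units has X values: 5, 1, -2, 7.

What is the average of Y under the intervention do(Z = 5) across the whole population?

-17.5

The intervention sets Z=5 in all 4 units regardless of X. Recomputing Y per unit gives -22, -14, -8, -26; average -17.5.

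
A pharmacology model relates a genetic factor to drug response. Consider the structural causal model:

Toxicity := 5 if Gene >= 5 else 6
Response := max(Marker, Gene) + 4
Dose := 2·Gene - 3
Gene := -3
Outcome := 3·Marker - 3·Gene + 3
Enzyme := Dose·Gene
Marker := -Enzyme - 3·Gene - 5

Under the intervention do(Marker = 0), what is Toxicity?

6

Under do(Marker=0), the mechanism Marker := -Enzyme - 3·Gene - 5 is discarded; Marker is fixed at 0.
Since Toxicity is not a descendant of the intervened variable, it is unaffected.
Toxicity = 5 if Gene >= 5 else 6  [with Gene=-3]  = 6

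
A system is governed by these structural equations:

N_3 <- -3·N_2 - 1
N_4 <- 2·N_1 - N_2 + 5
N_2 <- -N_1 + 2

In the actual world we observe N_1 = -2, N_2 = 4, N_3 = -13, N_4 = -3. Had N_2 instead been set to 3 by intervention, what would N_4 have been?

Under do(N_2=3), the mechanism N_2 <- -N_1 + 2 is discarded; N_2 is fixed at 3.
N_4 = 2·N_1 - N_2 + 5  [with N_1=-2, N_2=3]  = -2

-2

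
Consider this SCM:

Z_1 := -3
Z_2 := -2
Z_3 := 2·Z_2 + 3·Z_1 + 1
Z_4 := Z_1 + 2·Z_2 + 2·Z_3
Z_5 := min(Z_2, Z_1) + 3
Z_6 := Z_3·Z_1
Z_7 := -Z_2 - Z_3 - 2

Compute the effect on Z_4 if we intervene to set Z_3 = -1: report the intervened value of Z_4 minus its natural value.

The intervention breaks the incoming arrows to Z_3: Z_3 := 2·Z_2 + 3·Z_1 + 1 no longer applies, and Z_3 = -1.
Z_4 = Z_1 + 2·Z_2 + 2·Z_3  [with Z_1=-3, Z_2=-2, Z_3=-1]  = -9
Without intervention: Z_3 = 2·Z_2 + 3·Z_1 + 1  [with Z_2=-2, Z_1=-3]  = -12; Z_4 = Z_1 + 2·Z_2 + 2·Z_3  [with Z_1=-3, Z_2=-2, Z_3=-12]  = -31.
Change = -9 − (-31) = 22.

22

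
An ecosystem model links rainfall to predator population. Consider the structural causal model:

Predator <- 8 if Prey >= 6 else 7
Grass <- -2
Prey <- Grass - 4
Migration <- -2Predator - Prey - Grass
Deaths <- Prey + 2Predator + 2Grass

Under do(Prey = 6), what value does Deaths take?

Under do(Prey=6), the mechanism Prey <- Grass - 4 is discarded; Prey is fixed at 6.
Predator = 8 if Prey >= 6 else 7  [with Prey=6]  = 8
Deaths = Prey + 2Predator + 2Grass  [with Prey=6, Predator=8, Grass=-2]  = 18

18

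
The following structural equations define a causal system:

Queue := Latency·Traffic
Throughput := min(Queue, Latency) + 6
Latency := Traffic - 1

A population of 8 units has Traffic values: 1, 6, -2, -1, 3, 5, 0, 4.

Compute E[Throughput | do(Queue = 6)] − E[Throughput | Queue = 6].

1.5

do(Queue=6) breaks Queue's dependence on Traffic. With Queue=6 fixed, Throughput across the units is 6, 11, 3, 4, 8, 10, 5, 9, mean 7.
E[Throughput|Queue=6] averages over only the 2 units with Queue=6 (Traffic = -2, 3): Throughput = 3, 8, mean 5.5.
Difference = 7 − 5.5 = 1.5.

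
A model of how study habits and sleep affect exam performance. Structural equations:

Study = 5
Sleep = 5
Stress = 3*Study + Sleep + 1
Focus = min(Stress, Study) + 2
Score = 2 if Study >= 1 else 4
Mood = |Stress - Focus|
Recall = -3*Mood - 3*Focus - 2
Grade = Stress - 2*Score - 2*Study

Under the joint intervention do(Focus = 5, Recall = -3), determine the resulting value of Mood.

16

The joint intervention fixes Focus = 5, Recall = -3, removing each variable's own equation.
Stress = 3*Study + Sleep + 1  [with Study=5, Sleep=5]  = 21
Mood = |Stress - Focus|  [with Stress=21, Focus=5]  = 16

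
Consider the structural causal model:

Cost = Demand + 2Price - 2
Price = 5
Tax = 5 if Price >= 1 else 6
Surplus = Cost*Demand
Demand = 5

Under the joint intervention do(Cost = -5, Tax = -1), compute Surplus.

Setting Cost = -5, Tax = -1 by intervention discards those variables' equations.
Surplus = Cost*Demand  [with Cost=-5, Demand=5]  = -25

-25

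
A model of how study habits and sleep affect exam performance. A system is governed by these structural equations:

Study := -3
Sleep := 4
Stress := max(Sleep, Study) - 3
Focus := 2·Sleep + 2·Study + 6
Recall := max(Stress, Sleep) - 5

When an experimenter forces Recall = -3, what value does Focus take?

The intervention breaks the incoming arrows to Recall: Recall := max(Stress, Sleep) - 5 no longer applies, and Recall = -3.
Since Focus is not a descendant of the intervened variable, it is unaffected.
Focus = 2·Sleep + 2·Study + 6  [with Sleep=4, Study=-3]  = 8

8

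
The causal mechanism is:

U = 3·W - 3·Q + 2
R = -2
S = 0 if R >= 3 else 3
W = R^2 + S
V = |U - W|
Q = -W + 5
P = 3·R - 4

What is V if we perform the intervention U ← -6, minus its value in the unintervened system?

The intervention breaks the incoming arrows to U: U = 3·W - 3·Q + 2 no longer applies, and U = -6.
S = 0 if R >= 3 else 3  [with R=-2]  = 3
W = R^2 + S  [with R=-2, S=3]  = 7
V = |U - W|  [with U=-6, W=7]  = 13
Without intervention: S = 0 if R >= 3 else 3  [with R=-2]  = 3; W = R^2 + S  [with R=-2, S=3]  = 7; Q = -W + 5  [with W=7]  = -2; U = 3·W - 3·Q + 2  [with W=7, Q=-2]  = 29; V = |U - W|  [with U=29, W=7]  = 22.
Change = 13 − 22 = -9.

-9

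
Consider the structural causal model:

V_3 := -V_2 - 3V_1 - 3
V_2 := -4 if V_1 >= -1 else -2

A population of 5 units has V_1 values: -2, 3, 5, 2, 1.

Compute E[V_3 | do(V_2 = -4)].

Under do(V_2=-4), V_2's equation is replaced by V_2=-4 for every unit. Per-unit V_3: 7, -8, -14, -5, -2. Mean = -4.4.

-4.4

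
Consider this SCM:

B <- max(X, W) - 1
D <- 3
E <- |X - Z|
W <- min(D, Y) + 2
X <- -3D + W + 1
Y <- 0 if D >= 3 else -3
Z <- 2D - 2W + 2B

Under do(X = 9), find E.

9

The intervention breaks the incoming arrows to X: X <- -3D + W + 1 no longer applies, and X = 9.
Y = 0 if D >= 3 else -3  [with D=3]  = 0
W = min(D, Y) + 2  [with D=3, Y=0]  = 2
B = max(X, W) - 1  [with X=9, W=2]  = 8
Z = 2D - 2W + 2B  [with D=3, W=2, B=8]  = 18
E = |X - Z|  [with X=9, Z=18]  = 9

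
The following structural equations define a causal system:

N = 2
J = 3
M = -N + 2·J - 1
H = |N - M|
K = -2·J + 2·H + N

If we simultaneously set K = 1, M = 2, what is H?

Under do(K = 1, M = 2), each intervened variable's structural equation is replaced by its fixed value.
H = |N - M|  [with N=2, M=2]  = 0

0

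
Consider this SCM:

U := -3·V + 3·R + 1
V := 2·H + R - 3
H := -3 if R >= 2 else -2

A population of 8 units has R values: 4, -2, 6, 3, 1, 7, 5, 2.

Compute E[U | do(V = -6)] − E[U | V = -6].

3.75

Every unit gets V=-6 under the intervention. U values become 31, 13, 37, 28, 22, 40, 34, 25; E[U|do(V=-6)] = 28.75.
E[U|V=-6] averages over only the 2 units with V=-6 (R = 3, 1): U = 28, 22, mean 25.
Difference = 28.75 − 25 = 3.75.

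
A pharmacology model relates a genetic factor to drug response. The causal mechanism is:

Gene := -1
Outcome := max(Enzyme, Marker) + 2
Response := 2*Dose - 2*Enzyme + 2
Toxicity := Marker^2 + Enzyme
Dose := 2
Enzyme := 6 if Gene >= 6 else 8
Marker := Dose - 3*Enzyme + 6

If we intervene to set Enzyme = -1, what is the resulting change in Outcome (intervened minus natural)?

3

The intervention breaks the incoming arrows to Enzyme: Enzyme := 6 if Gene >= 6 else 8 no longer applies, and Enzyme = -1.
Marker = Dose - 3*Enzyme + 6  [with Dose=2, Enzyme=-1]  = 11
Outcome = max(Enzyme, Marker) + 2  [with Enzyme=-1, Marker=11]  = 13
Without intervention: Enzyme = 6 if Gene >= 6 else 8  [with Gene=-1]  = 8; Marker = Dose - 3*Enzyme + 6  [with Dose=2, Enzyme=8]  = -16; Outcome = max(Enzyme, Marker) + 2  [with Enzyme=8, Marker=-16]  = 10.
Change = 13 − 10 = 3.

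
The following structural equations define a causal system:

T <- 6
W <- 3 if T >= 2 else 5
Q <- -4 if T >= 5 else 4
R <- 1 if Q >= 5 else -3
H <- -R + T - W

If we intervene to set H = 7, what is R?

-3

The intervention breaks the incoming arrows to H: H <- -R + T - W no longer applies, and H = 7.
Since R is not a descendant of the intervened variable, it is unaffected.
Q = -4 if T >= 5 else 4  [with T=6]  = -4
R = 1 if Q >= 5 else -3  [with Q=-4]  = -3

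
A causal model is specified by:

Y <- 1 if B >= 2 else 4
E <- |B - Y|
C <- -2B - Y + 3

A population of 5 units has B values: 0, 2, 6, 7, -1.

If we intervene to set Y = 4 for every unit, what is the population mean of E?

3.2

The intervention sets Y=4 in all 5 units regardless of B. Recomputing E per unit gives 4, 2, 2, 3, 5; average 3.2.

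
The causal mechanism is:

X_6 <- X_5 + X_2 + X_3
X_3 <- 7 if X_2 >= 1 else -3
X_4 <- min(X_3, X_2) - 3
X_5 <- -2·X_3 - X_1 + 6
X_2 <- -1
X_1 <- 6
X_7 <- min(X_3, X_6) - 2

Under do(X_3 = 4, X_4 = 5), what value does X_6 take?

Setting X_3 = 4, X_4 = 5 by intervention discards those variables' equations.
X_5 = -2·X_3 - X_1 + 6  [with X_3=4, X_1=6]  = -8
X_6 = X_5 + X_2 + X_3  [with X_5=-8, X_2=-1, X_3=4]  = -5

-5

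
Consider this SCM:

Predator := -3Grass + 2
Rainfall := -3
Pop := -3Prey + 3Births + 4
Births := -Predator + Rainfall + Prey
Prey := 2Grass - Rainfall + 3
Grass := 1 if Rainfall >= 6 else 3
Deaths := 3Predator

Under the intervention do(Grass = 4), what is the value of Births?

21

do(Grass=4) replaces the equation Grass := 1 if Rainfall >= 6 else 3 with the constant Grass = 4.
Prey = 2Grass - Rainfall + 3  [with Grass=4, Rainfall=-3]  = 14
Predator = -3Grass + 2  [with Grass=4]  = -10
Births = -Predator + Rainfall + Prey  [with Predator=-10, Rainfall=-3, Prey=14]  = 21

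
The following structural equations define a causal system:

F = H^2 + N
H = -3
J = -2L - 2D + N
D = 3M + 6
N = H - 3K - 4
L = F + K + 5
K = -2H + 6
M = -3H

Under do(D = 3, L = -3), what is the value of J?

Under do(D = 3, L = -3), each intervened variable's structural equation is replaced by its fixed value.
K = -2H + 6  [with H=-3]  = 12
N = H - 3K - 4  [with H=-3, K=12]  = -43
J = -2L - 2D + N  [with L=-3, D=3, N=-43]  = -43

-43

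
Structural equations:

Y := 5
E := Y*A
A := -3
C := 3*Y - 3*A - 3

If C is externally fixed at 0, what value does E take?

Under do(C=0), the mechanism C := 3*Y - 3*A - 3 is discarded; C is fixed at 0.
Since E is not a descendant of the intervened variable, it is unaffected.
E = Y*A  [with Y=5, A=-3]  = -15

-15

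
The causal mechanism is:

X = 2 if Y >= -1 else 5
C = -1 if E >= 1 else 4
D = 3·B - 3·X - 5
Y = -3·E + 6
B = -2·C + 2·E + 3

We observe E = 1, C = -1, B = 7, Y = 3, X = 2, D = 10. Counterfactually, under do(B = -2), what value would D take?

-17

The intervention breaks the incoming arrows to B: B = -2·C + 2·E + 3 no longer applies, and B = -2.
Y = -3·E + 6  [with E=1]  = 3
X = 2 if Y >= -1 else 5  [with Y=3]  = 2
D = 3·B - 3·X - 5  [with B=-2, X=2]  = -17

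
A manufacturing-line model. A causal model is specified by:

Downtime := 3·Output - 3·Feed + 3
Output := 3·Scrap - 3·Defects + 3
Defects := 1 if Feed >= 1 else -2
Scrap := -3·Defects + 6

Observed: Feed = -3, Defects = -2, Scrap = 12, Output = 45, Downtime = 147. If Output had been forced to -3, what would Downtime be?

3

Intervening sets Output = -3 and removes its equation (Output := 3·Scrap - 3·Defects + 3).
Downtime = 3·Output - 3·Feed + 3  [with Output=-3, Feed=-3]  = 3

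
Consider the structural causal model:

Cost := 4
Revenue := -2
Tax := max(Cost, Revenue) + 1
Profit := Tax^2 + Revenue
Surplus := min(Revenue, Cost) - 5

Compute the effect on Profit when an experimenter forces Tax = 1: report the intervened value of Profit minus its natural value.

-24

The intervention breaks the incoming arrows to Tax: Tax := max(Cost, Revenue) + 1 no longer applies, and Tax = 1.
Profit = Tax^2 + Revenue  [with Tax=1, Revenue=-2]  = -1
Without intervention: Tax = max(Cost, Revenue) + 1  [with Cost=4, Revenue=-2]  = 5; Profit = Tax^2 + Revenue  [with Tax=5, Revenue=-2]  = 23.
Change = -1 − 23 = -24.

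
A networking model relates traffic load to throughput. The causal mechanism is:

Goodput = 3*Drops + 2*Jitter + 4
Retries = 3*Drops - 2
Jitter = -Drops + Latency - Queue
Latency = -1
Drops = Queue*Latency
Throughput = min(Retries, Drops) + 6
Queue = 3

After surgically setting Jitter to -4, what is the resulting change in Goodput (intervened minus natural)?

-6

Under do(Jitter=-4), the mechanism Jitter = -Drops + Latency - Queue is discarded; Jitter is fixed at -4.
Drops = Queue*Latency  [with Queue=3, Latency=-1]  = -3
Goodput = 3*Drops + 2*Jitter + 4  [with Drops=-3, Jitter=-4]  = -13
Without intervention: Drops = Queue*Latency  [with Queue=3, Latency=-1]  = -3; Jitter = -Drops + Latency - Queue  [with Drops=-3, Latency=-1, Queue=3]  = -1; Goodput = 3*Drops + 2*Jitter + 4  [with Drops=-3, Jitter=-1]  = -7.
Change = -13 − (-7) = -6.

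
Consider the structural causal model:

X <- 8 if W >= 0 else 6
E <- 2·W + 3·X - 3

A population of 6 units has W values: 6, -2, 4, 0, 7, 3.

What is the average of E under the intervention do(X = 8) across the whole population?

The intervention sets X=8 in all 6 units regardless of W. Recomputing E per unit gives 33, 17, 29, 21, 35, 27; average 27.

27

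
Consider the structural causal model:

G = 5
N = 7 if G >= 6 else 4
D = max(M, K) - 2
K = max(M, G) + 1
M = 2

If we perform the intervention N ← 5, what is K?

6

do(N=5) replaces the equation N = 7 if G >= 6 else 4 with the constant N = 5.
K is not downstream of the intervention, so its value is determined by the original equations.
K = max(M, G) + 1  [with M=2, G=5]  = 6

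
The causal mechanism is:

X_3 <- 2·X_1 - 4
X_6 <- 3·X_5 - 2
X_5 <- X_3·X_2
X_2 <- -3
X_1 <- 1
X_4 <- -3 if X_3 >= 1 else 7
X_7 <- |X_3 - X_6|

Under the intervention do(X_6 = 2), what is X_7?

Intervening sets X_6 = 2 and removes its equation (X_6 <- 3·X_5 - 2).
X_3 = 2·X_1 - 4  [with X_1=1]  = -2
X_7 = |X_3 - X_6|  [with X_3=-2, X_6=2]  = 4

4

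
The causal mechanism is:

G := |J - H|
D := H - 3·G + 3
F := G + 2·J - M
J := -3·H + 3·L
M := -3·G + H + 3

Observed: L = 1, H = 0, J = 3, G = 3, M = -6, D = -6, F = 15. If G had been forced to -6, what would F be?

The intervention breaks the incoming arrows to G: G := |J - H| no longer applies, and G = -6.
J = -3·H + 3·L  [with H=0, L=1]  = 3
M = -3·G + H + 3  [with G=-6, H=0]  = 21
F = G + 2·J - M  [with G=-6, J=3, M=21]  = -21

-21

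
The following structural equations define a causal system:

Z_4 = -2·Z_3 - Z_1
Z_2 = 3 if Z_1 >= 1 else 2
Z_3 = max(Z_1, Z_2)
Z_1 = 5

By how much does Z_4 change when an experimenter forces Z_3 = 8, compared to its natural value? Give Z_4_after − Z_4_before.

-6

The intervention breaks the incoming arrows to Z_3: Z_3 = max(Z_1, Z_2) no longer applies, and Z_3 = 8.
Z_4 = -2·Z_3 - Z_1  [with Z_3=8, Z_1=5]  = -21
Without intervention: Z_2 = 3 if Z_1 >= 1 else 2  [with Z_1=5]  = 3; Z_3 = max(Z_1, Z_2)  [with Z_1=5, Z_2=3]  = 5; Z_4 = -2·Z_3 - Z_1  [with Z_3=5, Z_1=5]  = -15.
Change = -21 − (-15) = -6.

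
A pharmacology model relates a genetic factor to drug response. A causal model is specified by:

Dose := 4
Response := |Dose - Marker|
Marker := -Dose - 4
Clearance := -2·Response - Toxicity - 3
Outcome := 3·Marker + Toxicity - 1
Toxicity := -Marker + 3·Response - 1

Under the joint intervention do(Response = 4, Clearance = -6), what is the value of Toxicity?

19

The joint intervention fixes Response = 4, Clearance = -6, removing each variable's own equation.
Marker = -Dose - 4  [with Dose=4]  = -8
Toxicity = -Marker + 3·Response - 1  [with Marker=-8, Response=4]  = 19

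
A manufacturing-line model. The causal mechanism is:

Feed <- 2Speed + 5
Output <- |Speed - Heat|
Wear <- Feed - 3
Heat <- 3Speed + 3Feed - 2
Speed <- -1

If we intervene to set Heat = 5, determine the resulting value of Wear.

The intervention breaks the incoming arrows to Heat: Heat <- 3Speed + 3Feed - 2 no longer applies, and Heat = 5.
Wear is not downstream of the intervention, so its value is determined by the original equations.
Feed = 2Speed + 5  [with Speed=-1]  = 3
Wear = Feed - 3  [with Feed=3]  = 0

0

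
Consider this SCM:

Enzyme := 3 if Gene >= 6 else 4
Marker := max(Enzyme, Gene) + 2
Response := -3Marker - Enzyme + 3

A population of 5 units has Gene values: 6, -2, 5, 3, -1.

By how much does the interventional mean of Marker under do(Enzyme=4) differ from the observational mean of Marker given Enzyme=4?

0.35

The intervention sets Enzyme=4 in all 5 units regardless of Gene. Recomputing Marker per unit gives 8, 6, 7, 6, 6; average 6.6.
Conditioning on Enzyme=4 selects the 4 unit(s) with Gene ∈ {-2, 5, 3, -1}. Their Marker values: 6, 7, 6, 6. Mean = 6.25.
Difference = 6.6 − 6.25 = 0.35.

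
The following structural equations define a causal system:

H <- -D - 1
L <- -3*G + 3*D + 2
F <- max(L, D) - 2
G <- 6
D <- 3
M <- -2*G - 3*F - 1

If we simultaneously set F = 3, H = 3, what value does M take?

Setting F = 3, H = 3 by intervention discards those variables' equations.
M = -2*G - 3*F - 1  [with G=6, F=3]  = -22

-22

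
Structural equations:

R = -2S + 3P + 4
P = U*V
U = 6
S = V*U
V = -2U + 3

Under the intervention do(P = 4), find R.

Intervening sets P = 4 and removes its equation (P = U*V).
V = -2U + 3  [with U=6]  = -9
S = V*U  [with V=-9, U=6]  = -54
R = -2S + 3P + 4  [with S=-54, P=4]  = 124

124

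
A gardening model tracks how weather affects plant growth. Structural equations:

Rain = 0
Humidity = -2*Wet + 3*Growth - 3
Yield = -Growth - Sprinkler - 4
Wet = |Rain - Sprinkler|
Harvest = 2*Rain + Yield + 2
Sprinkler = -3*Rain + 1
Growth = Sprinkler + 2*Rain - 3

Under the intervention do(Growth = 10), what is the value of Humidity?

Intervening sets Growth = 10 and removes its equation (Growth = Sprinkler + 2*Rain - 3).
Sprinkler = -3*Rain + 1  [with Rain=0]  = 1
Wet = |Rain - Sprinkler|  [with Rain=0, Sprinkler=1]  = 1
Humidity = -2*Wet + 3*Growth - 3  [with Wet=1, Growth=10]  = 25

25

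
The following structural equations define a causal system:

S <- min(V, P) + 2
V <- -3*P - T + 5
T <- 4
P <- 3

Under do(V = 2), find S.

4

The intervention breaks the incoming arrows to V: V <- -3*P - T + 5 no longer applies, and V = 2.
S = min(V, P) + 2  [with V=2, P=3]  = 4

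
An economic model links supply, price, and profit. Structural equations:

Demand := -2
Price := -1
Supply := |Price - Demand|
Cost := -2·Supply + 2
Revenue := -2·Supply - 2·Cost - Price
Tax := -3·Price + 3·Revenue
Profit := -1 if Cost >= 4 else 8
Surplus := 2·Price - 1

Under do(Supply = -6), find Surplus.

The intervention breaks the incoming arrows to Supply: Supply := |Price - Demand| no longer applies, and Supply = -6.
Since Surplus is not a descendant of the intervened variable, it is unaffected.
Surplus = 2·Price - 1  [with Price=-1]  = -3

-3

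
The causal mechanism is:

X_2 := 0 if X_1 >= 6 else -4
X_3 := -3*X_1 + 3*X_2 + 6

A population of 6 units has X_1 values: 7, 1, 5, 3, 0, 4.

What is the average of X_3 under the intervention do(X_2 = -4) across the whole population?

-16

do(X_2=-4) breaks X_2's dependence on X_1. With X_2=-4 fixed, X_3 across the units is -27, -9, -21, -15, -6, -18, mean -16.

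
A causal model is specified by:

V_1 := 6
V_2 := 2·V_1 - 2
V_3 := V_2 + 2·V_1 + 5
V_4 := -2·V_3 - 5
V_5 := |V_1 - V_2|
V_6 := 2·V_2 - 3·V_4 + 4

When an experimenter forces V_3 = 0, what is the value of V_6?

39

The intervention breaks the incoming arrows to V_3: V_3 := V_2 + 2·V_1 + 5 no longer applies, and V_3 = 0.
V_2 = 2·V_1 - 2  [with V_1=6]  = 10
V_4 = -2·V_3 - 5  [with V_3=0]  = -5
V_6 = 2·V_2 - 3·V_4 + 4  [with V_2=10, V_4=-5]  = 39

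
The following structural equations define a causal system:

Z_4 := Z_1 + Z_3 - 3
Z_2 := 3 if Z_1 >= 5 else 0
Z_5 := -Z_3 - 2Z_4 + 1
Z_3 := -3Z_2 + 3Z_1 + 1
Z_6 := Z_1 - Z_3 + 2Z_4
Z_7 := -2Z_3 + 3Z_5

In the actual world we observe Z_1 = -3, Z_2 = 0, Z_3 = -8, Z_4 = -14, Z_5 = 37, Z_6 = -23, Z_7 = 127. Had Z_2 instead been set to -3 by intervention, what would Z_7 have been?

Under do(Z_2=-3), the mechanism Z_2 := 3 if Z_1 >= 5 else 0 is discarded; Z_2 is fixed at -3.
Z_3 = -3Z_2 + 3Z_1 + 1  [with Z_2=-3, Z_1=-3]  = 1
Z_4 = Z_1 + Z_3 - 3  [with Z_1=-3, Z_3=1]  = -5
Z_5 = -Z_3 - 2Z_4 + 1  [with Z_3=1, Z_4=-5]  = 10
Z_7 = -2Z_3 + 3Z_5  [with Z_3=1, Z_5=10]  = 28

28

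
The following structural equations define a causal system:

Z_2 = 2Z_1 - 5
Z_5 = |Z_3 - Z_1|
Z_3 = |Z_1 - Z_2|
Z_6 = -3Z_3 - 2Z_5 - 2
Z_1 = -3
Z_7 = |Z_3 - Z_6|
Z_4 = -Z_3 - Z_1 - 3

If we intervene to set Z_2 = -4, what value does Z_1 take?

Under do(Z_2=-4), the mechanism Z_2 = 2Z_1 - 5 is discarded; Z_2 is fixed at -4.
Z_1 is not downstream of the intervention, so its value is determined by the original equations.

-3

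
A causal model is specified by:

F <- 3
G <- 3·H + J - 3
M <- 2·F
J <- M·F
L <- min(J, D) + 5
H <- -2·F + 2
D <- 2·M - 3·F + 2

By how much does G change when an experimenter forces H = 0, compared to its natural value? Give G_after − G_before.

Under do(H=0), the mechanism H <- -2·F + 2 is discarded; H is fixed at 0.
M = 2·F  [with F=3]  = 6
J = M·F  [with M=6, F=3]  = 18
G = 3·H + J - 3  [with H=0, J=18]  = 15
Without intervention: M = 2·F  [with F=3]  = 6; J = M·F  [with M=6, F=3]  = 18; H = -2·F + 2  [with F=3]  = -4; G = 3·H + J - 3  [with H=-4, J=18]  = 3.
Change = 15 − 3 = 12.

12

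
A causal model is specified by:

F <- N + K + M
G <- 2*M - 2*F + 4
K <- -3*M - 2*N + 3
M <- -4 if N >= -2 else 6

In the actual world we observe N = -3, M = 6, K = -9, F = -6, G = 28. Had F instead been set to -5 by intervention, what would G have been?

Intervening sets F = -5 and removes its equation (F <- N + K + M).
M = -4 if N >= -2 else 6  [with N=-3]  = 6
G = 2*M - 2*F + 4  [with M=6, F=-5]  = 26

26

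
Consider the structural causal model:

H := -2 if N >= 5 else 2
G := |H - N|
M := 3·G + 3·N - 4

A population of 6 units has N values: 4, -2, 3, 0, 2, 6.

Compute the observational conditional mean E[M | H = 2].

Observing H=2 restricts to units where H's equation naturally yields 2: N ∈ {4, -2, 3, 0, 2}. In that subpopulation M = 14, 2, 8, 2, 2, mean 5.6.

5.6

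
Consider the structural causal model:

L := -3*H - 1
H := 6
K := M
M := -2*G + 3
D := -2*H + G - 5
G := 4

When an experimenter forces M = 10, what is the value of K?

Under do(M=10), the mechanism M := -2*G + 3 is discarded; M is fixed at 10.
K = M  [with M=10]  = 10

10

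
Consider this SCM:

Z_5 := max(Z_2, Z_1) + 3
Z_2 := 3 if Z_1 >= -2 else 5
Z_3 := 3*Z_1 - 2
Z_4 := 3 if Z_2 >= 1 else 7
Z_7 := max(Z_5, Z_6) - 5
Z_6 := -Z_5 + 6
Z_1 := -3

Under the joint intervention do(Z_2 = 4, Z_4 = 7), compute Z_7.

2

Setting Z_2 = 4, Z_4 = 7 by intervention discards those variables' equations.
Z_5 = max(Z_2, Z_1) + 3  [with Z_2=4, Z_1=-3]  = 7
Z_6 = -Z_5 + 6  [with Z_5=7]  = -1
Z_7 = max(Z_5, Z_6) - 5  [with Z_5=7, Z_6=-1]  = 2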